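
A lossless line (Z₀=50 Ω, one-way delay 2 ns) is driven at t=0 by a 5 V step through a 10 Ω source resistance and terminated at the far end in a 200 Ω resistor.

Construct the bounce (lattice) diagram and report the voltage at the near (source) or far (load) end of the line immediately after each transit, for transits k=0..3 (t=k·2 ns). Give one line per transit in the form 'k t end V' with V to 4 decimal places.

0 0 source 4.1667
1 2 load 6.6667
2 4 source 5.0000
3 6 load 4.0000

Γ_L=0.600000, Γ_S=-0.666667; launch V₁=5·50/60=4.166667
k=0 src: V=4.1667
k=1 load: inc=4.166667, refl=4.166667·0.600000=2.5000; V=0.000000+4.166667+2.500000=6.6667
k=2 src: inc=2.500000, refl=2.500000·-0.666667=-1.6667; V=4.166667+2.500000+-1.666667=5.0000
k=3 load: inc=-1.666667, refl=-1.666667·0.600000=-1.0000; V=6.666667+-1.666667+-1.000000=4.0000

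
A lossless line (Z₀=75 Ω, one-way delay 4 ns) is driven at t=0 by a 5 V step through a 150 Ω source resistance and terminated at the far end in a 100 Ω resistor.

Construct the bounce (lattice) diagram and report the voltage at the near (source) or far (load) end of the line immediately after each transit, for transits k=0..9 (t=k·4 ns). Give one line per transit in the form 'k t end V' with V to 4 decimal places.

Γ_L=0.142857, Γ_S=0.333333; launch V₁=5·75/225=1.666667
k=0 src: V=1.6667
k=1 load: inc=1.666667, refl=1.666667·0.142857=0.2381; V=0.000000+1.666667+0.238095=1.9048
k=2 src: inc=0.238095, refl=0.238095·0.333333=0.0794; V=1.666667+0.238095+0.079365=1.9841
k=3 load: inc=0.079365, refl=0.079365·0.142857=0.0113; V=1.904762+0.079365+0.011338=1.9955
k=4 src: inc=0.011338, refl=0.011338·0.333333=0.0038; V=1.984127+0.011338+0.003779=1.9992
k=5 load: inc=0.003779, refl=0.003779·0.142857=0.0005; V=1.995465+0.003779+0.000540=1.9998
k=6 src: inc=0.000540, refl=0.000540·0.333333=0.0002; V=1.999244+0.000540+0.000180=2.0000
k=7 load: inc=0.000180, refl=0.000180·0.142857=0.0000; V=1.999784+0.000180+0.000026=2.0000
k=8 src: inc=0.000026, refl=0.000026·0.333333=0.0000; V=1.999964+0.000026+0.000009=2.0000
k=9 load: inc=0.000009, refl=0.000009·0.142857=0.0000; V=1.999990+0.000009+0.000001=2.0000

0 0 source 1.6667
1 4 load 1.9048
2 8 source 1.9841
3 12 load 1.9955
4 16 source 1.9992
5 20 load 1.9998
6 24 source 2.0000
7 28 load 2.0000
8 32 source 2.0000
9 36 load 2.0000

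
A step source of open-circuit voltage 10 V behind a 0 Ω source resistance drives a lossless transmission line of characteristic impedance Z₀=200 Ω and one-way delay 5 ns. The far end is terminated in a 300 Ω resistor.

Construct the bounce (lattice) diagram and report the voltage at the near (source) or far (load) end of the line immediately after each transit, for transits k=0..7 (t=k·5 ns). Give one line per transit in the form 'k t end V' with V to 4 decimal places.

Γ_L=0.200000, Γ_S=-1.000000; launch V₁=10·200/200=10.000000
k=0 src: V=10.0000
k=1 load: inc=10.000000, refl=10.000000·0.200000=2.0000; V=0.000000+10.000000+2.000000=12.0000
k=2 src: inc=2.000000, refl=2.000000·-1.000000=-2.0000; V=10.000000+2.000000+-2.000000=10.0000
k=3 load: inc=-2.000000, refl=-2.000000·0.200000=-0.4000; V=12.000000+-2.000000+-0.400000=9.6000
k=4 src: inc=-0.400000, refl=-0.400000·-1.000000=0.4000; V=10.000000+-0.400000+0.400000=10.0000
k=5 load: inc=0.400000, refl=0.400000·0.200000=0.0800; V=9.600000+0.400000+0.080000=10.0800
k=6 src: inc=0.080000, refl=0.080000·-1.000000=-0.0800; V=10.000000+0.080000+-0.080000=10.0000
k=7 load: inc=-0.080000, refl=-0.080000·0.200000=-0.0160; V=10.080000+-0.080000+-0.016000=9.9840

0 0 source 10.0000
1 5 load 12.0000
2 10 source 10.0000
3 15 load 9.6000
4 20 source 10.0000
5 25 load 10.0800
6 30 source 10.0000
7 35 load 9.9840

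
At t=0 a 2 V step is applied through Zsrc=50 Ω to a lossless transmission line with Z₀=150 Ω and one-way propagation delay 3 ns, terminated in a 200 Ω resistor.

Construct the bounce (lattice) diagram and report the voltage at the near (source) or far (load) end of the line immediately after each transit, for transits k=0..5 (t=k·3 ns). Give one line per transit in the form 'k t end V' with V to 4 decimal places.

0 0 source 1.5000
1 3 load 1.7143
2 6 source 1.6071
3 9 load 1.5918
4 12 source 1.5995
5 15 load 1.6006

Γ_L=0.142857, Γ_S=-0.500000; launch V₁=2·150/200=1.500000
k=0 src: V=1.5000
k=1 load: inc=1.500000, refl=1.500000·0.142857=0.2143; V=0.000000+1.500000+0.214286=1.7143
k=2 src: inc=0.214286, refl=0.214286·-0.500000=-0.1071; V=1.500000+0.214286+-0.107143=1.6071
k=3 load: inc=-0.107143, refl=-0.107143·0.142857=-0.0153; V=1.714286+-0.107143+-0.015306=1.5918
k=4 src: inc=-0.015306, refl=-0.015306·-0.500000=0.0077; V=1.607143+-0.015306+0.007653=1.5995
k=5 load: inc=0.007653, refl=0.007653·0.142857=0.0011; V=1.591837+0.007653+0.001093=1.6006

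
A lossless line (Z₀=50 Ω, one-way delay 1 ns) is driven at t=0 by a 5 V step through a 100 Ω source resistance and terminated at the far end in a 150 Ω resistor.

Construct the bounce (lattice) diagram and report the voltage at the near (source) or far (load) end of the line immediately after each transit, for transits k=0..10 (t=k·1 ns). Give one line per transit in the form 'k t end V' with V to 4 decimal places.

0 0 source 1.6667
1 1 load 2.5000
2 2 source 2.7778
3 3 load 2.9167
4 4 source 2.9630
5 5 load 2.9861
6 6 source 2.9938
7 7 load 2.9977
8 8 source 2.9990
9 9 load 2.9996
10 10 source 2.9998

Γ_L=0.500000, Γ_S=0.333333; launch V₁=5·50/150=1.666667
k=0 src: V=1.6667
k=1 load: inc=1.666667, refl=1.666667·0.500000=0.8333; V=0.000000+1.666667+0.833333=2.5000
k=2 src: inc=0.833333, refl=0.833333·0.333333=0.2778; V=1.666667+0.833333+0.277778=2.7778
k=3 load: inc=0.277778, refl=0.277778·0.500000=0.1389; V=2.500000+0.277778+0.138889=2.9167
k=4 src: inc=0.138889, refl=0.138889·0.333333=0.0463; V=2.777778+0.138889+0.046296=2.9630
k=5 load: inc=0.046296, refl=0.046296·0.500000=0.0231; V=2.916667+0.046296+0.023148=2.9861
k=6 src: inc=0.023148, refl=0.023148·0.333333=0.0077; V=2.962963+0.023148+0.007716=2.9938
k=7 load: inc=0.007716, refl=0.007716·0.500000=0.0039; V=2.986111+0.007716+0.003858=2.9977
k=8 src: inc=0.003858, refl=0.003858·0.333333=0.0013; V=2.993827+0.003858+0.001286=2.9990
k=9 load: inc=0.001286, refl=0.001286·0.500000=0.0006; V=2.997685+0.001286+0.000643=2.9996
k=10 src: inc=0.000643, refl=0.000643·0.333333=0.0002; V=2.998971+0.000643+0.000214=2.9998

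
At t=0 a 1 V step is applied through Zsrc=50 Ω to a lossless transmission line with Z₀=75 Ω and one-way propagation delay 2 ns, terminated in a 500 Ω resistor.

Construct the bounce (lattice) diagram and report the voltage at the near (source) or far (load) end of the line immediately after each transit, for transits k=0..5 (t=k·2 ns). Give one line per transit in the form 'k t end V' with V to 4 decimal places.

Γ_L=0.739130, Γ_S=-0.200000; launch V₁=1·75/125=0.600000
k=0 src: V=0.6000
k=1 load: inc=0.600000, refl=0.600000·0.739130=0.4435; V=0.000000+0.600000+0.443478=1.0435
k=2 src: inc=0.443478, refl=0.443478·-0.200000=-0.0887; V=0.600000+0.443478+-0.088696=0.9548
k=3 load: inc=-0.088696, refl=-0.088696·0.739130=-0.0656; V=1.043478+-0.088696+-0.065558=0.8892
k=4 src: inc=-0.065558, refl=-0.065558·-0.200000=0.0131; V=0.954783+-0.065558+0.013112=0.9023
k=5 load: inc=0.013112, refl=0.013112·0.739130=0.0097; V=0.889225+0.013112+0.009691=0.9120

0 0 source 0.6000
1 2 load 1.0435
2 4 source 0.9548
3 6 load 0.8892
4 8 source 0.9023
5 10 load 0.9120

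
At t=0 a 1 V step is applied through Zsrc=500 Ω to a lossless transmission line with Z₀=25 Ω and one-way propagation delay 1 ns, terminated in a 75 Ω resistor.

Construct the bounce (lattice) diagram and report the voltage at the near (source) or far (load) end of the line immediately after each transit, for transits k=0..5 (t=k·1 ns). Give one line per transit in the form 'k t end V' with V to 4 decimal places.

0 0 source 0.0476
1 1 load 0.0714
2 2 source 0.0930
3 3 load 0.1037
4 4 source 0.1135
5 5 load 0.1184

Γ_L=0.500000, Γ_S=0.904762; launch V₁=1·25/525=0.047619
k=0 src: V=0.0476
k=1 load: inc=0.047619, refl=0.047619·0.500000=0.0238; V=0.000000+0.047619+0.023810=0.0714
k=2 src: inc=0.023810, refl=0.023810·0.904762=0.0215; V=0.047619+0.023810+0.021542=0.0930
k=3 load: inc=0.021542, refl=0.021542·0.500000=0.0108; V=0.071429+0.021542+0.010771=0.1037
k=4 src: inc=0.010771, refl=0.010771·0.904762=0.0097; V=0.092971+0.010771+0.009745=0.1135
k=5 load: inc=0.009745, refl=0.009745·0.500000=0.0049; V=0.103741+0.009745+0.004873=0.1184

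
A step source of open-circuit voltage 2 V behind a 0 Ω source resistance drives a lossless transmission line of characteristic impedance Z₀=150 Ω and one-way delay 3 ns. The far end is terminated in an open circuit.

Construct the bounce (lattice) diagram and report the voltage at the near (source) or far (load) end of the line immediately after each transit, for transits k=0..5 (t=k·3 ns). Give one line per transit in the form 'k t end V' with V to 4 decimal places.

0 0 source 2.0000
1 3 load 4.0000
2 6 source 2.0000
3 9 load 0.0000
4 12 source 2.0000
5 15 load 4.0000

Γ_L=1.000000, Γ_S=-1.000000; launch V₁=2·150/150=2.000000
k=0 src: V=2.0000
k=1 load: inc=2.000000, refl=2.000000·1.000000=2.0000; V=0.000000+2.000000+2.000000=4.0000
k=2 src: inc=2.000000, refl=2.000000·-1.000000=-2.0000; V=2.000000+2.000000+-2.000000=2.0000
k=3 load: inc=-2.000000, refl=-2.000000·1.000000=-2.0000; V=4.000000+-2.000000+-2.000000=0.0000
k=4 src: inc=-2.000000, refl=-2.000000·-1.000000=2.0000; V=2.000000+-2.000000+2.000000=2.0000
k=5 load: inc=2.000000, refl=2.000000·1.000000=2.0000; V=0.000000+2.000000+2.000000=4.0000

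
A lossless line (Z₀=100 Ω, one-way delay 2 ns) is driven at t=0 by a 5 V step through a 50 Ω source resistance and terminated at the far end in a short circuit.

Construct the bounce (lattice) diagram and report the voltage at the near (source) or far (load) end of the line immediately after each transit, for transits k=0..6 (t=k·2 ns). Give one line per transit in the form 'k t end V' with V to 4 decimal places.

0 0 source 3.3333
1 2 load 0.0000
2 4 source 1.1111
3 6 load 0.0000
4 8 source 0.3704
5 10 load 0.0000
6 12 source 0.1235

Γ_L=-1.000000, Γ_S=-0.333333; launch V₁=5·100/150=3.333333
k=0 src: V=3.3333
k=1 load: inc=3.333333, refl=3.333333·-1.000000=-3.3333; V=0.000000+3.333333+-3.333333=0.0000
k=2 src: inc=-3.333333, refl=-3.333333·-0.333333=1.1111; V=3.333333+-3.333333+1.111111=1.1111
k=3 load: inc=1.111111, refl=1.111111·-1.000000=-1.1111; V=0.000000+1.111111+-1.111111=0.0000
k=4 src: inc=-1.111111, refl=-1.111111·-0.333333=0.3704; V=1.111111+-1.111111+0.370370=0.3704
k=5 load: inc=0.370370, refl=0.370370·-1.000000=-0.3704; V=0.000000+0.370370+-0.370370=0.0000
k=6 src: inc=-0.370370, refl=-0.370370·-0.333333=0.1235; V=0.370370+-0.370370+0.123457=0.1235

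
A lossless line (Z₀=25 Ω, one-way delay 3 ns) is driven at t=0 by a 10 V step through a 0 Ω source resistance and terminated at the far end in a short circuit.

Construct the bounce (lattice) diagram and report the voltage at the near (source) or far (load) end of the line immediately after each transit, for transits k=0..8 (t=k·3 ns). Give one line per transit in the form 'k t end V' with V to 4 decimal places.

0 0 source 10.0000
1 3 load 0.0000
2 6 source 10.0000
3 9 load 0.0000
4 12 source 10.0000
5 15 load 0.0000
6 18 source 10.0000
7 21 load 0.0000
8 24 source 10.0000

Γ_L=-1.000000, Γ_S=-1.000000; launch V₁=10·25/25=10.000000
k=0 src: V=10.0000
k=1 load: inc=10.000000, refl=10.000000·-1.000000=-10.0000; V=0.000000+10.000000+-10.000000=0.0000
k=2 src: inc=-10.000000, refl=-10.000000·-1.000000=10.0000; V=10.000000+-10.000000+10.000000=10.0000
k=3 load: inc=10.000000, refl=10.000000·-1.000000=-10.0000; V=0.000000+10.000000+-10.000000=0.0000
k=4 src: inc=-10.000000, refl=-10.000000·-1.000000=10.0000; V=10.000000+-10.000000+10.000000=10.0000
k=5 load: inc=10.000000, refl=10.000000·-1.000000=-10.0000; V=0.000000+10.000000+-10.000000=0.0000
k=6 src: inc=-10.000000, refl=-10.000000·-1.000000=10.0000; V=10.000000+-10.000000+10.000000=10.0000
k=7 load: inc=10.000000, refl=10.000000·-1.000000=-10.0000; V=0.000000+10.000000+-10.000000=0.0000
k=8 src: inc=-10.000000, refl=-10.000000·-1.000000=10.0000; V=10.000000+-10.000000+10.000000=10.0000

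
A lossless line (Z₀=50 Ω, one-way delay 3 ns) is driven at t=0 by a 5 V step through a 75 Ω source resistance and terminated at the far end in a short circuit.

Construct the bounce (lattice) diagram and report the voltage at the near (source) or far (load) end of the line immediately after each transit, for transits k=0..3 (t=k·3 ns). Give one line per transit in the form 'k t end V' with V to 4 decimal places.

Γ_L=-1.000000, Γ_S=0.200000; launch V₁=5·50/125=2.000000
k=0 src: V=2.0000
k=1 load: inc=2.000000, refl=2.000000·-1.000000=-2.0000; V=0.000000+2.000000+-2.000000=0.0000
k=2 src: inc=-2.000000, refl=-2.000000·0.200000=-0.4000; V=2.000000+-2.000000+-0.400000=-0.4000
k=3 load: inc=-0.400000, refl=-0.400000·-1.000000=0.4000; V=0.000000+-0.400000+0.400000=0.0000

0 0 source 2.0000
1 3 load 0.0000
2 6 source -0.4000
3 9 load 0.0000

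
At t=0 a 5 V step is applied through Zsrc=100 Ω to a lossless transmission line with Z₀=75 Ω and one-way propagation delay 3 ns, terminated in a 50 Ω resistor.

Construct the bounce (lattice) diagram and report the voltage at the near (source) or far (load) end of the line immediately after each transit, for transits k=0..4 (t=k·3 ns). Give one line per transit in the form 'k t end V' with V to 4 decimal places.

Γ_L=-0.200000, Γ_S=0.142857; launch V₁=5·75/175=2.142857
k=0 src: V=2.1429
k=1 load: inc=2.142857, refl=2.142857·-0.200000=-0.4286; V=0.000000+2.142857+-0.428571=1.7143
k=2 src: inc=-0.428571, refl=-0.428571·0.142857=-0.0612; V=2.142857+-0.428571+-0.061224=1.6531
k=3 load: inc=-0.061224, refl=-0.061224·-0.200000=0.0122; V=1.714286+-0.061224+0.012245=1.6653
k=4 src: inc=0.012245, refl=0.012245·0.142857=0.0017; V=1.653061+0.012245+0.001749=1.6671

0 0 source 2.1429
1 3 load 1.7143
2 6 source 1.6531
3 9 load 1.6653
4 12 source 1.6671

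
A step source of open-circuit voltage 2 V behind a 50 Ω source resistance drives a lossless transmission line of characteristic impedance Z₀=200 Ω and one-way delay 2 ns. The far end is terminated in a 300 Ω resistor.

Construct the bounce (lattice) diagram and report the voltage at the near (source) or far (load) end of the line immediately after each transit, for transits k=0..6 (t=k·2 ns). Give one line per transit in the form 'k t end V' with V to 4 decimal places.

0 0 source 1.6000
1 2 load 1.9200
2 4 source 1.7280
3 6 load 1.6896
4 8 source 1.7126
5 10 load 1.7172
6 12 source 1.7145

Γ_L=0.200000, Γ_S=-0.600000; launch V₁=2·200/250=1.600000
k=0 src: V=1.6000
k=1 load: inc=1.600000, refl=1.600000·0.200000=0.3200; V=0.000000+1.600000+0.320000=1.9200
k=2 src: inc=0.320000, refl=0.320000·-0.600000=-0.1920; V=1.600000+0.320000+-0.192000=1.7280
k=3 load: inc=-0.192000, refl=-0.192000·0.200000=-0.0384; V=1.920000+-0.192000+-0.038400=1.6896
k=4 src: inc=-0.038400, refl=-0.038400·-0.600000=0.0230; V=1.728000+-0.038400+0.023040=1.7126
k=5 load: inc=0.023040, refl=0.023040·0.200000=0.0046; V=1.689600+0.023040+0.004608=1.7172
k=6 src: inc=0.004608, refl=0.004608·-0.600000=-0.0028; V=1.712640+0.004608+-0.002765=1.7145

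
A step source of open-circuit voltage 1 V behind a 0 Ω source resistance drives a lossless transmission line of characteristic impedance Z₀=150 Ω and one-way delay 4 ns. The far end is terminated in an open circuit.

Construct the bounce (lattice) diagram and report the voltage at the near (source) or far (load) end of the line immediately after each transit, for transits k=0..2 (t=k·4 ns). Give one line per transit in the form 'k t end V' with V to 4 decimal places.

Γ_L=1.000000, Γ_S=-1.000000; launch V₁=1·150/150=1.000000
k=0 src: V=1.0000
k=1 load: inc=1.000000, refl=1.000000·1.000000=1.0000; V=0.000000+1.000000+1.000000=2.0000
k=2 src: inc=1.000000, refl=1.000000·-1.000000=-1.0000; V=1.000000+1.000000+-1.000000=1.0000

0 0 source 1.0000
1 4 load 2.0000
2 8 source 1.0000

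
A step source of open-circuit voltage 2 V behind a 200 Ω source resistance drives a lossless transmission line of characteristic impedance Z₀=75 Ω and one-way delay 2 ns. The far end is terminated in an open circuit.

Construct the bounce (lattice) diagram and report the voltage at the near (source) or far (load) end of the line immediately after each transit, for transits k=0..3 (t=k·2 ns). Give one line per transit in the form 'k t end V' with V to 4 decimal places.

Γ_L=1.000000, Γ_S=0.454545; launch V₁=2·75/275=0.545455
k=0 src: V=0.5455
k=1 load: inc=0.545455, refl=0.545455·1.000000=0.5455; V=0.000000+0.545455+0.545455=1.0909
k=2 src: inc=0.545455, refl=0.545455·0.454545=0.2479; V=0.545455+0.545455+0.247934=1.3388
k=3 load: inc=0.247934, refl=0.247934·1.000000=0.2479; V=1.090909+0.247934+0.247934=1.5868

0 0 source 0.5455
1 2 load 1.0909
2 4 source 1.3388
3 6 load 1.5868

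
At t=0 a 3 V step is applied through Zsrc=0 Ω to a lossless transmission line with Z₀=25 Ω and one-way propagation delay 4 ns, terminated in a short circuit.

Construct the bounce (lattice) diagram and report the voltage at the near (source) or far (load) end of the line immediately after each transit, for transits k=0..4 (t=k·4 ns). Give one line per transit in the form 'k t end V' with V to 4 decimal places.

0 0 source 3.0000
1 4 load 0.0000
2 8 source 3.0000
3 12 load 0.0000
4 16 source 3.0000

Γ_L=-1.000000, Γ_S=-1.000000; launch V₁=3·25/25=3.000000
k=0 src: V=3.0000
k=1 load: inc=3.000000, refl=3.000000·-1.000000=-3.0000; V=0.000000+3.000000+-3.000000=0.0000
k=2 src: inc=-3.000000, refl=-3.000000·-1.000000=3.0000; V=3.000000+-3.000000+3.000000=3.0000
k=3 load: inc=3.000000, refl=3.000000·-1.000000=-3.0000; V=0.000000+3.000000+-3.000000=0.0000
k=4 src: inc=-3.000000, refl=-3.000000·-1.000000=3.0000; V=3.000000+-3.000000+3.000000=3.0000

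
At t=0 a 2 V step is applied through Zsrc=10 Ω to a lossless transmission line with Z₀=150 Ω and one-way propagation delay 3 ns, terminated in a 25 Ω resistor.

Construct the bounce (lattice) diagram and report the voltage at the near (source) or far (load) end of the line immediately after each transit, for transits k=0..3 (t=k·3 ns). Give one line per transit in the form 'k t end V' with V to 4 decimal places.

0 0 source 1.8750
1 3 load 0.5357
2 6 source 1.7076
3 9 load 0.8705

Γ_L=-0.714286, Γ_S=-0.875000; launch V₁=2·150/160=1.875000
k=0 src: V=1.8750
k=1 load: inc=1.875000, refl=1.875000·-0.714286=-1.3393; V=0.000000+1.875000+-1.339286=0.5357
k=2 src: inc=-1.339286, refl=-1.339286·-0.875000=1.1719; V=1.875000+-1.339286+1.171875=1.7076
k=3 load: inc=1.171875, refl=1.171875·-0.714286=-0.8371; V=0.535714+1.171875+-0.837054=0.8705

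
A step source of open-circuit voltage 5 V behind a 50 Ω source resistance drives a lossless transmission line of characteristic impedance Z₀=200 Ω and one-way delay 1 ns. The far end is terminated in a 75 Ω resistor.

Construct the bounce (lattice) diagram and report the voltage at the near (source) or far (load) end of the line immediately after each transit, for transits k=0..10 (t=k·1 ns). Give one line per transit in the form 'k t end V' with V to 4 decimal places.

0 0 source 4.0000
1 1 load 2.1818
2 2 source 3.2727
3 3 load 2.7769
4 4 source 3.0744
5 5 load 2.9391
6 6 source 3.0203
7 7 load 2.9834
8 8 source 3.0055
9 9 load 2.9955
10 10 source 3.0015

Γ_L=-0.454545, Γ_S=-0.600000; launch V₁=5·200/250=4.000000
k=0 src: V=4.0000
k=1 load: inc=4.000000, refl=4.000000·-0.454545=-1.8182; V=0.000000+4.000000+-1.818182=2.1818
k=2 src: inc=-1.818182, refl=-1.818182·-0.600000=1.0909; V=4.000000+-1.818182+1.090909=3.2727
k=3 load: inc=1.090909, refl=1.090909·-0.454545=-0.4959; V=2.181818+1.090909+-0.495868=2.7769
k=4 src: inc=-0.495868, refl=-0.495868·-0.600000=0.2975; V=3.272727+-0.495868+0.297521=3.0744
k=5 load: inc=0.297521, refl=0.297521·-0.454545=-0.1352; V=2.776860+0.297521+-0.135237=2.9391
k=6 src: inc=-0.135237, refl=-0.135237·-0.600000=0.0811; V=3.074380+-0.135237+0.081142=3.0203
k=7 load: inc=0.081142, refl=0.081142·-0.454545=-0.0369; V=2.939144+0.081142+-0.036883=2.9834
k=8 src: inc=-0.036883, refl=-0.036883·-0.600000=0.0221; V=3.020285+-0.036883+0.022130=3.0055
k=9 load: inc=0.022130, refl=0.022130·-0.454545=-0.0101; V=2.983403+0.022130+-0.010059=2.9955
k=10 src: inc=-0.010059, refl=-0.010059·-0.600000=0.0060; V=3.005532+-0.010059+0.006035=3.0015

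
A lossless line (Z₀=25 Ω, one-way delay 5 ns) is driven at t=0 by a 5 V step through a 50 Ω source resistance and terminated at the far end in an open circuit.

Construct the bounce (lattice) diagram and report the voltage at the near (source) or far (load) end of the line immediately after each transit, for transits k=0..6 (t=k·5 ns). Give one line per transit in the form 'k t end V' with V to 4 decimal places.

Γ_L=1.000000, Γ_S=0.333333; launch V₁=5·25/75=1.666667
k=0 src: V=1.6667
k=1 load: inc=1.666667, refl=1.666667·1.000000=1.6667; V=0.000000+1.666667+1.666667=3.3333
k=2 src: inc=1.666667, refl=1.666667·0.333333=0.5556; V=1.666667+1.666667+0.555556=3.8889
k=3 load: inc=0.555556, refl=0.555556·1.000000=0.5556; V=3.333333+0.555556+0.555556=4.4444
k=4 src: inc=0.555556, refl=0.555556·0.333333=0.1852; V=3.888889+0.555556+0.185185=4.6296
k=5 load: inc=0.185185, refl=0.185185·1.000000=0.1852; V=4.444444+0.185185+0.185185=4.8148
k=6 src: inc=0.185185, refl=0.185185·0.333333=0.0617; V=4.629630+0.185185+0.061728=4.8765

0 0 source 1.6667
1 5 load 3.3333
2 10 source 3.8889
3 15 load 4.4444
4 20 source 4.6296
5 25 load 4.8148
6 30 source 4.8765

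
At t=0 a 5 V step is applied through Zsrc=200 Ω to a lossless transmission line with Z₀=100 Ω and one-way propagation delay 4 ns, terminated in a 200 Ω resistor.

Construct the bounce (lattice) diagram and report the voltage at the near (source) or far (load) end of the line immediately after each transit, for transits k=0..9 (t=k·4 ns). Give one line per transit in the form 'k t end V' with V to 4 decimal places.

0 0 source 1.6667
1 4 load 2.2222
2 8 source 2.4074
3 12 load 2.4691
4 16 source 2.4897
5 20 load 2.4966
6 24 source 2.4989
7 28 load 2.4996
8 32 source 2.4999
9 36 load 2.5000

Γ_L=0.333333, Γ_S=0.333333; launch V₁=5·100/300=1.666667
k=0 src: V=1.6667
k=1 load: inc=1.666667, refl=1.666667·0.333333=0.5556; V=0.000000+1.666667+0.555556=2.2222
k=2 src: inc=0.555556, refl=0.555556·0.333333=0.1852; V=1.666667+0.555556+0.185185=2.4074
k=3 load: inc=0.185185, refl=0.185185·0.333333=0.0617; V=2.222222+0.185185+0.061728=2.4691
k=4 src: inc=0.061728, refl=0.061728·0.333333=0.0206; V=2.407407+0.061728+0.020576=2.4897
k=5 load: inc=0.020576, refl=0.020576·0.333333=0.0069; V=2.469136+0.020576+0.006859=2.4966
k=6 src: inc=0.006859, refl=0.006859·0.333333=0.0023; V=2.489712+0.006859+0.002286=2.4989
k=7 load: inc=0.002286, refl=0.002286·0.333333=0.0008; V=2.496571+0.002286+0.000762=2.4996
k=8 src: inc=0.000762, refl=0.000762·0.333333=0.0003; V=2.498857+0.000762+0.000254=2.4999
k=9 load: inc=0.000254, refl=0.000254·0.333333=0.0001; V=2.499619+0.000254+0.000085=2.5000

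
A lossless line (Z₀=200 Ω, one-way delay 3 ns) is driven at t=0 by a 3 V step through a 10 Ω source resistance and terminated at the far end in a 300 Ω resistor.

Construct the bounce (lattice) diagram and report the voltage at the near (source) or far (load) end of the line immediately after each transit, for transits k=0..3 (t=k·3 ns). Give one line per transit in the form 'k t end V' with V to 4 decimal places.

Γ_L=0.200000, Γ_S=-0.904762; launch V₁=3·200/210=2.857143
k=0 src: V=2.8571
k=1 load: inc=2.857143, refl=2.857143·0.200000=0.5714; V=0.000000+2.857143+0.571429=3.4286
k=2 src: inc=0.571429, refl=0.571429·-0.904762=-0.5170; V=2.857143+0.571429+-0.517007=2.9116
k=3 load: inc=-0.517007, refl=-0.517007·0.200000=-0.1034; V=3.428571+-0.517007+-0.103401=2.8082

0 0 source 2.8571
1 3 load 3.4286
2 6 source 2.9116
3 9 load 2.8082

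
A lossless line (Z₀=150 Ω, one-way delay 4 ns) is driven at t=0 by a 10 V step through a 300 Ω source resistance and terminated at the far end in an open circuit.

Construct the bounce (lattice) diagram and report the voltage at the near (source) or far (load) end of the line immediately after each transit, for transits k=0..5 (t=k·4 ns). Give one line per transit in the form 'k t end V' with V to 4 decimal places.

0 0 source 3.3333
1 4 load 6.6667
2 8 source 7.7778
3 12 load 8.8889
4 16 source 9.2593
5 20 load 9.6296

Γ_L=1.000000, Γ_S=0.333333; launch V₁=10·150/450=3.333333
k=0 src: V=3.3333
k=1 load: inc=3.333333, refl=3.333333·1.000000=3.3333; V=0.000000+3.333333+3.333333=6.6667
k=2 src: inc=3.333333, refl=3.333333·0.333333=1.1111; V=3.333333+3.333333+1.111111=7.7778
k=3 load: inc=1.111111, refl=1.111111·1.000000=1.1111; V=6.666667+1.111111+1.111111=8.8889
k=4 src: inc=1.111111, refl=1.111111·0.333333=0.3704; V=7.777778+1.111111+0.370370=9.2593
k=5 load: inc=0.370370, refl=0.370370·1.000000=0.3704; V=8.888889+0.370370+0.370370=9.6296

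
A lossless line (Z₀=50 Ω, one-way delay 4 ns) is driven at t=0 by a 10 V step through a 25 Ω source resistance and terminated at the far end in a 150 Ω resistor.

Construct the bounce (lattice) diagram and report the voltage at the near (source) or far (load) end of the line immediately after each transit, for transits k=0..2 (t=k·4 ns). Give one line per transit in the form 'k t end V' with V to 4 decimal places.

0 0 source 6.6667
1 4 load 10.0000
2 8 source 8.8889

Γ_L=0.500000, Γ_S=-0.333333; launch V₁=10·50/75=6.666667
k=0 src: V=6.6667
k=1 load: inc=6.666667, refl=6.666667·0.500000=3.3333; V=0.000000+6.666667+3.333333=10.0000
k=2 src: inc=3.333333, refl=3.333333·-0.333333=-1.1111; V=6.666667+3.333333+-1.111111=8.8889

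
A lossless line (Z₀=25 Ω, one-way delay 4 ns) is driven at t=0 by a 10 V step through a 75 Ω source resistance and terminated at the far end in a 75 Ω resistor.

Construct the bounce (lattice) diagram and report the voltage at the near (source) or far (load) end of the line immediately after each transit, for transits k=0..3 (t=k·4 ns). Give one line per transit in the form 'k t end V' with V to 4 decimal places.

Γ_L=0.500000, Γ_S=0.500000; launch V₁=10·25/100=2.500000
k=0 src: V=2.5000
k=1 load: inc=2.500000, refl=2.500000·0.500000=1.2500; V=0.000000+2.500000+1.250000=3.7500
k=2 src: inc=1.250000, refl=1.250000·0.500000=0.6250; V=2.500000+1.250000+0.625000=4.3750
k=3 load: inc=0.625000, refl=0.625000·0.500000=0.3125; V=3.750000+0.625000+0.312500=4.6875

0 0 source 2.5000
1 4 load 3.7500
2 8 source 4.3750
3 12 load 4.6875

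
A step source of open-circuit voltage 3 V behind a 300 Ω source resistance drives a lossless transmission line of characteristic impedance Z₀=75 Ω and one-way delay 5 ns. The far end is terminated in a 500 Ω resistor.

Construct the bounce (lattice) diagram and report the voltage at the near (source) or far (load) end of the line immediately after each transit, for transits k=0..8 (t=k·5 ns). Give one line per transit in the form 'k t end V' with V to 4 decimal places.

0 0 source 0.6000
1 5 load 1.0435
2 10 source 1.3096
3 15 load 1.5062
4 20 source 1.6242
5 25 load 1.7115
6 30 source 1.7638
7 35 load 1.8025
8 40 source 1.8257

Γ_L=0.739130, Γ_S=0.600000; launch V₁=3·75/375=0.600000
k=0 src: V=0.6000
k=1 load: inc=0.600000, refl=0.600000·0.739130=0.4435; V=0.000000+0.600000+0.443478=1.0435
k=2 src: inc=0.443478, refl=0.443478·0.600000=0.2661; V=0.600000+0.443478+0.266087=1.3096
k=3 load: inc=0.266087, refl=0.266087·0.739130=0.1967; V=1.043478+0.266087+0.196673=1.5062
k=4 src: inc=0.196673, refl=0.196673·0.600000=0.1180; V=1.309565+0.196673+0.118004=1.6242
k=5 load: inc=0.118004, refl=0.118004·0.739130=0.0872; V=1.506238+0.118004+0.087220=1.7115
k=6 src: inc=0.087220, refl=0.087220·0.600000=0.0523; V=1.624242+0.087220+0.052332=1.7638
k=7 load: inc=0.052332, refl=0.052332·0.739130=0.0387; V=1.711462+0.052332+0.038680=1.8025
k=8 src: inc=0.038680, refl=0.038680·0.600000=0.0232; V=1.763794+0.038680+0.023208=1.8257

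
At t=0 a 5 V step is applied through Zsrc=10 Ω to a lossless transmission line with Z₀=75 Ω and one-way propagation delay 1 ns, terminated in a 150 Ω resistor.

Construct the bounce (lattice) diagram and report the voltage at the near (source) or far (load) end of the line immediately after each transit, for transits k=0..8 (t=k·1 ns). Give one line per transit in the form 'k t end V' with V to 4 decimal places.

0 0 source 4.4118
1 1 load 5.8824
2 2 source 4.7578
3 3 load 4.3829
4 4 source 4.6696
5 5 load 4.7651
6 6 source 4.6921
7 7 load 4.6677
8 8 source 4.6863

Γ_L=0.333333, Γ_S=-0.764706; launch V₁=5·75/85=4.411765
k=0 src: V=4.4118
k=1 load: inc=4.411765, refl=4.411765·0.333333=1.4706; V=0.000000+4.411765+1.470588=5.8824
k=2 src: inc=1.470588, refl=1.470588·-0.764706=-1.1246; V=4.411765+1.470588+-1.124567=4.7578
k=3 load: inc=-1.124567, refl=-1.124567·0.333333=-0.3749; V=5.882353+-1.124567+-0.374856=4.3829
k=4 src: inc=-0.374856, refl=-0.374856·-0.764706=0.2867; V=4.757785+-0.374856+0.286654=4.6696
k=5 load: inc=0.286654, refl=0.286654·0.333333=0.0956; V=4.382930+0.286654+0.095551=4.7651
k=6 src: inc=0.095551, refl=0.095551·-0.764706=-0.0731; V=4.669584+0.095551+-0.073069=4.6921
k=7 load: inc=-0.073069, refl=-0.073069·0.333333=-0.0244; V=4.765136+-0.073069+-0.024356=4.6677
k=8 src: inc=-0.024356, refl=-0.024356·-0.764706=0.0186; V=4.692067+-0.024356+0.018625=4.6863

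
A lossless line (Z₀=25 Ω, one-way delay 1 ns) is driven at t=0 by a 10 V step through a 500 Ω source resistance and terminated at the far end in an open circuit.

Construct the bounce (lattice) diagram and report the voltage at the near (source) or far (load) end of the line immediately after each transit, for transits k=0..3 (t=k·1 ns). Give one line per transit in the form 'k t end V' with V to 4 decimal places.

Γ_L=1.000000, Γ_S=0.904762; launch V₁=10·25/525=0.476190
k=0 src: V=0.4762
k=1 load: inc=0.476190, refl=0.476190·1.000000=0.4762; V=0.000000+0.476190+0.476190=0.9524
k=2 src: inc=0.476190, refl=0.476190·0.904762=0.4308; V=0.476190+0.476190+0.430839=1.3832
k=3 load: inc=0.430839, refl=0.430839·1.000000=0.4308; V=0.952381+0.430839+0.430839=1.8141

0 0 source 0.4762
1 1 load 0.9524
2 2 source 1.3832
3 3 load 1.8141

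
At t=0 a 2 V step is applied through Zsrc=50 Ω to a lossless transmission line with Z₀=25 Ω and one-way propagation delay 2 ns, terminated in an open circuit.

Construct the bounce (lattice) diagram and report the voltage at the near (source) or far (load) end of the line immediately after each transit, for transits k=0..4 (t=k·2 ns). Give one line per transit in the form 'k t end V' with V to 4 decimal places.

Γ_L=1.000000, Γ_S=0.333333; launch V₁=2·25/75=0.666667
k=0 src: V=0.6667
k=1 load: inc=0.666667, refl=0.666667·1.000000=0.6667; V=0.000000+0.666667+0.666667=1.3333
k=2 src: inc=0.666667, refl=0.666667·0.333333=0.2222; V=0.666667+0.666667+0.222222=1.5556
k=3 load: inc=0.222222, refl=0.222222·1.000000=0.2222; V=1.333333+0.222222+0.222222=1.7778
k=4 src: inc=0.222222, refl=0.222222·0.333333=0.0741; V=1.555556+0.222222+0.074074=1.8519

0 0 source 0.6667
1 2 load 1.3333
2 4 source 1.5556
3 6 load 1.7778
4 8 source 1.8519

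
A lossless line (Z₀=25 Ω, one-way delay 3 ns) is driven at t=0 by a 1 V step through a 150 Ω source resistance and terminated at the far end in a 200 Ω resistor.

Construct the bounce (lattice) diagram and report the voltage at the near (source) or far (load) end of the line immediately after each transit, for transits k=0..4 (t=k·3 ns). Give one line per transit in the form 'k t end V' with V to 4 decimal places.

0 0 source 0.1429
1 3 load 0.2540
2 6 source 0.3333
3 9 load 0.3951
4 12 source 0.4392

Γ_L=0.777778, Γ_S=0.714286; launch V₁=1·25/175=0.142857
k=0 src: V=0.1429
k=1 load: inc=0.142857, refl=0.142857·0.777778=0.1111; V=0.000000+0.142857+0.111111=0.2540
k=2 src: inc=0.111111, refl=0.111111·0.714286=0.0794; V=0.142857+0.111111+0.079365=0.3333
k=3 load: inc=0.079365, refl=0.079365·0.777778=0.0617; V=0.253968+0.079365+0.061728=0.3951
k=4 src: inc=0.061728, refl=0.061728·0.714286=0.0441; V=0.333333+0.061728+0.044092=0.4392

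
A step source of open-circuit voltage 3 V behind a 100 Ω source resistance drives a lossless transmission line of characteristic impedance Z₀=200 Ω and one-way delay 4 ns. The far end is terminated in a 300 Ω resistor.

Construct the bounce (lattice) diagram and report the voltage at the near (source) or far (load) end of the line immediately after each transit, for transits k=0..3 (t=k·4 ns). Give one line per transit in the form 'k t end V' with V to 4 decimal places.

Γ_L=0.200000, Γ_S=-0.333333; launch V₁=3·200/300=2.000000
k=0 src: V=2.0000
k=1 load: inc=2.000000, refl=2.000000·0.200000=0.4000; V=0.000000+2.000000+0.400000=2.4000
k=2 src: inc=0.400000, refl=0.400000·-0.333333=-0.1333; V=2.000000+0.400000+-0.133333=2.2667
k=3 load: inc=-0.133333, refl=-0.133333·0.200000=-0.0267; V=2.400000+-0.133333+-0.026667=2.2400

0 0 source 2.0000
1 4 load 2.4000
2 8 source 2.2667
3 12 load 2.2400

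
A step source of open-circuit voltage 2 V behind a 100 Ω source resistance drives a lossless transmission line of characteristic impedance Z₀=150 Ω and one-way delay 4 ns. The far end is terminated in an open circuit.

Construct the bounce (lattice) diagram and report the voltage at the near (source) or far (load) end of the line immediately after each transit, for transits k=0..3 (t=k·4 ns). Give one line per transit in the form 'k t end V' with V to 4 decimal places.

Γ_L=1.000000, Γ_S=-0.200000; launch V₁=2·150/250=1.200000
k=0 src: V=1.2000
k=1 load: inc=1.200000, refl=1.200000·1.000000=1.2000; V=0.000000+1.200000+1.200000=2.4000
k=2 src: inc=1.200000, refl=1.200000·-0.200000=-0.2400; V=1.200000+1.200000+-0.240000=2.1600
k=3 load: inc=-0.240000, refl=-0.240000·1.000000=-0.2400; V=2.400000+-0.240000+-0.240000=1.9200

0 0 source 1.2000
1 4 load 2.4000
2 8 source 2.1600
3 12 load 1.9200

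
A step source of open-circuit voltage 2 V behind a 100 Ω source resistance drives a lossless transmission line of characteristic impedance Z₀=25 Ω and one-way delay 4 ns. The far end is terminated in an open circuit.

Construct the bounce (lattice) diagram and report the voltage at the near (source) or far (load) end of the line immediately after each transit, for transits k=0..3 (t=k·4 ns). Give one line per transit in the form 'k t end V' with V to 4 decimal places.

Γ_L=1.000000, Γ_S=0.600000; launch V₁=2·25/125=0.400000
k=0 src: V=0.4000
k=1 load: inc=0.400000, refl=0.400000·1.000000=0.4000; V=0.000000+0.400000+0.400000=0.8000
k=2 src: inc=0.400000, refl=0.400000·0.600000=0.2400; V=0.400000+0.400000+0.240000=1.0400
k=3 load: inc=0.240000, refl=0.240000·1.000000=0.2400; V=0.800000+0.240000+0.240000=1.2800

0 0 source 0.4000
1 4 load 0.8000
2 8 source 1.0400
3 12 load 1.2800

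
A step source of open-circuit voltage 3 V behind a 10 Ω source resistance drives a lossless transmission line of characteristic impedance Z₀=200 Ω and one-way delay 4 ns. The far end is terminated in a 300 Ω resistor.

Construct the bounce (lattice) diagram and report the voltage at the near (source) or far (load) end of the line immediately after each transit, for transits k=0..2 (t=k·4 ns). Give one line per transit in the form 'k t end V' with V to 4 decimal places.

Γ_L=0.200000, Γ_S=-0.904762; launch V₁=3·200/210=2.857143
k=0 src: V=2.8571
k=1 load: inc=2.857143, refl=2.857143·0.200000=0.5714; V=0.000000+2.857143+0.571429=3.4286
k=2 src: inc=0.571429, refl=0.571429·-0.904762=-0.5170; V=2.857143+0.571429+-0.517007=2.9116

0 0 source 2.8571
1 4 load 3.4286
2 8 source 2.9116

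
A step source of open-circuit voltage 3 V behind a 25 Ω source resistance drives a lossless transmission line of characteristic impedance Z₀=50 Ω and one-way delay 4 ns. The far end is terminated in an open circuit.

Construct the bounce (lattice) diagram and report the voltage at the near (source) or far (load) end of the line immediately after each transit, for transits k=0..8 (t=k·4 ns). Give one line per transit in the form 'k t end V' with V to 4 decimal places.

Γ_L=1.000000, Γ_S=-0.333333; launch V₁=3·50/75=2.000000
k=0 src: V=2.0000
k=1 load: inc=2.000000, refl=2.000000·1.000000=2.0000; V=0.000000+2.000000+2.000000=4.0000
k=2 src: inc=2.000000, refl=2.000000·-0.333333=-0.6667; V=2.000000+2.000000+-0.666667=3.3333
k=3 load: inc=-0.666667, refl=-0.666667·1.000000=-0.6667; V=4.000000+-0.666667+-0.666667=2.6667
k=4 src: inc=-0.666667, refl=-0.666667·-0.333333=0.2222; V=3.333333+-0.666667+0.222222=2.8889
k=5 load: inc=0.222222, refl=0.222222·1.000000=0.2222; V=2.666667+0.222222+0.222222=3.1111
k=6 src: inc=0.222222, refl=0.222222·-0.333333=-0.0741; V=2.888889+0.222222+-0.074074=3.0370
k=7 load: inc=-0.074074, refl=-0.074074·1.000000=-0.0741; V=3.111111+-0.074074+-0.074074=2.9630
k=8 src: inc=-0.074074, refl=-0.074074·-0.333333=0.0247; V=3.037037+-0.074074+0.024691=2.9877

0 0 source 2.0000
1 4 load 4.0000
2 8 source 3.3333
3 12 load 2.6667
4 16 source 2.8889
5 20 load 3.1111
6 24 source 3.0370
7 28 load 2.9630
8 32 source 2.9877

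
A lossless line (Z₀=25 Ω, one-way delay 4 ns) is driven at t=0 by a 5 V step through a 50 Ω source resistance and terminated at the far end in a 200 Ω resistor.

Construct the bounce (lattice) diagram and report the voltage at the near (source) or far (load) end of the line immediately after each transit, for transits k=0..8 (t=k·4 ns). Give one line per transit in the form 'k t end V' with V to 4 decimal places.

0 0 source 1.6667
1 4 load 2.9630
2 8 source 3.3951
3 12 load 3.7311
4 16 source 3.8432
5 20 load 3.9303
6 24 source 3.9593
7 28 load 3.9819
8 32 source 3.9895

Γ_L=0.777778, Γ_S=0.333333; launch V₁=5·25/75=1.666667
k=0 src: V=1.6667
k=1 load: inc=1.666667, refl=1.666667·0.777778=1.2963; V=0.000000+1.666667+1.296296=2.9630
k=2 src: inc=1.296296, refl=1.296296·0.333333=0.4321; V=1.666667+1.296296+0.432099=3.3951
k=3 load: inc=0.432099, refl=0.432099·0.777778=0.3361; V=2.962963+0.432099+0.336077=3.7311
k=4 src: inc=0.336077, refl=0.336077·0.333333=0.1120; V=3.395062+0.336077+0.112026=3.8432
k=5 load: inc=0.112026, refl=0.112026·0.777778=0.0871; V=3.731139+0.112026+0.087131=3.9303
k=6 src: inc=0.087131, refl=0.087131·0.333333=0.0290; V=3.843164+0.087131+0.029044=3.9593
k=7 load: inc=0.029044, refl=0.029044·0.777778=0.0226; V=3.930295+0.029044+0.022590=3.9819
k=8 src: inc=0.022590, refl=0.022590·0.333333=0.0075; V=3.959339+0.022590+0.007530=3.9895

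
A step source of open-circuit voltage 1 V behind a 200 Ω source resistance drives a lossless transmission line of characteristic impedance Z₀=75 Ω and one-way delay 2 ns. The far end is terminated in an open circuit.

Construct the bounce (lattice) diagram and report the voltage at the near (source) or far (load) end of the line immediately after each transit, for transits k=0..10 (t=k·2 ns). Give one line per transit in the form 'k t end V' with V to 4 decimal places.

0 0 source 0.2727
1 2 load 0.5455
2 4 source 0.6694
3 6 load 0.7934
4 8 source 0.8497
5 10 load 0.9061
6 12 source 0.9317
7 14 load 0.9573
8 16 source 0.9690
9 18 load 0.9806
10 20 source 0.9859

Γ_L=1.000000, Γ_S=0.454545; launch V₁=1·75/275=0.272727
k=0 src: V=0.2727
k=1 load: inc=0.272727, refl=0.272727·1.000000=0.2727; V=0.000000+0.272727+0.272727=0.5455
k=2 src: inc=0.272727, refl=0.272727·0.454545=0.1240; V=0.272727+0.272727+0.123967=0.6694
k=3 load: inc=0.123967, refl=0.123967·1.000000=0.1240; V=0.545455+0.123967+0.123967=0.7934
k=4 src: inc=0.123967, refl=0.123967·0.454545=0.0563; V=0.669421+0.123967+0.056349=0.8497
k=5 load: inc=0.056349, refl=0.056349·1.000000=0.0563; V=0.793388+0.056349+0.056349=0.9061
k=6 src: inc=0.056349, refl=0.056349·0.454545=0.0256; V=0.849737+0.056349+0.025613=0.9317
k=7 load: inc=0.025613, refl=0.025613·1.000000=0.0256; V=0.906086+0.025613+0.025613=0.9573
k=8 src: inc=0.025613, refl=0.025613·0.454545=0.0116; V=0.931699+0.025613+0.011642=0.9690
k=9 load: inc=0.011642, refl=0.011642·1.000000=0.0116; V=0.957312+0.011642+0.011642=0.9806
k=10 src: inc=0.011642, refl=0.011642·0.454545=0.0053; V=0.968954+0.011642+0.005292=0.9859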